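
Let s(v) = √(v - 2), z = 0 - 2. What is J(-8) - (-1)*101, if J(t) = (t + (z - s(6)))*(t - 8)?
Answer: 293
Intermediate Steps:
z = -2
s(v) = √(-2 + v)
J(t) = (-8 + t)*(-4 + t) (J(t) = (t + (-2 - √(-2 + 6)))*(t - 8) = (t + (-2 - √4))*(-8 + t) = (t + (-2 - 1*2))*(-8 + t) = (t + (-2 - 2))*(-8 + t) = (t - 4)*(-8 + t) = (-4 + t)*(-8 + t) = (-8 + t)*(-4 + t))
J(-8) - (-1)*101 = (32 + (-8)² - 12*(-8)) - (-1)*101 = (32 + 64 + 96) - 1*(-101) = 192 + 101 = 293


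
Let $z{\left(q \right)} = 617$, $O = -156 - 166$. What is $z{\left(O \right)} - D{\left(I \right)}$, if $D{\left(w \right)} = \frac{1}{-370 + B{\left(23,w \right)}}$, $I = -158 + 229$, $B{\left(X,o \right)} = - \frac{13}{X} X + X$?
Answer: $\frac{222121}{360} \approx 617.0$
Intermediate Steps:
$O = -322$ ($O = -156 - 166 = -322$)
$B{\left(X,o \right)} = -13 + X$
$I = 71$
$D{\left(w \right)} = - \frac{1}{360}$ ($D{\left(w \right)} = \frac{1}{-370 + \left(-13 + 23\right)} = \frac{1}{-370 + 10} = \frac{1}{-360} = - \frac{1}{360}$)
$z{\left(O \right)} - D{\left(I \right)} = 617 - - \frac{1}{360} = 617 + \frac{1}{360} = \frac{222121}{360}$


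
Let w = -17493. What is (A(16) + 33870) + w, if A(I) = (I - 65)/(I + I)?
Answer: 524015/32 ≈ 16375.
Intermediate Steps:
A(I) = (-65 + I)/(2*I) (A(I) = (-65 + I)/((2*I)) = (-65 + I)*(1/(2*I)) = (-65 + I)/(2*I))
(A(16) + 33870) + w = ((1/2)*(-65 + 16)/16 + 33870) - 17493 = ((1/2)*(1/16)*(-49) + 33870) - 17493 = (-49/32 + 33870) - 17493 = 1083791/32 - 17493 = 524015/32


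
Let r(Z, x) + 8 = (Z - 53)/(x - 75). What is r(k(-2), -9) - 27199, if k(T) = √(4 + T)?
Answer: -2285335/84 - √2/84 ≈ -27206.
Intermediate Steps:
r(Z, x) = -8 + (-53 + Z)/(-75 + x) (r(Z, x) = -8 + (Z - 53)/(x - 75) = -8 + (-53 + Z)/(-75 + x))
r(k(-2), -9) - 27199 = (547 + √(4 - 2) - 8*(-9))/(-75 - 9) - 27199 = (547 + √2 + 72)/(-84) - 27199 = -(619 + √2)/84 - 27199 = (-619/84 - √2/84) - 27199 = -2285335/84 - √2/84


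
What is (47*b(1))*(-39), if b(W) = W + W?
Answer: -3666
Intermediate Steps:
b(W) = 2*W
(47*b(1))*(-39) = (47*(2*1))*(-39) = (47*2)*(-39) = 94*(-39) = -3666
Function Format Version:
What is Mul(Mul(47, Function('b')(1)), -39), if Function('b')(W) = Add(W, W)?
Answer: -3666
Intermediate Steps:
Function('b')(W) = Mul(2, W)
Mul(Mul(47, Function('b')(1)), -39) = Mul(Mul(47, Mul(2, 1)), -39) = Mul(Mul(47, 2), -39) = Mul(94, -39) = -3666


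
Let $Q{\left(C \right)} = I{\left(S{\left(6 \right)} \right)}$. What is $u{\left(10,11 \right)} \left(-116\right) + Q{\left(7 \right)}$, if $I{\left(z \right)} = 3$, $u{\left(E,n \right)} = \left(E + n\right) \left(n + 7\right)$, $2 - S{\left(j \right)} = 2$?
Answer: $-43845$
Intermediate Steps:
$S{\left(j \right)} = 0$ ($S{\left(j \right)} = 2 - 2 = 0$)
$u{\left(E,n \right)} = \left(7 + n\right) \left(E + n\right)$ ($u{\left(E,n \right)} = \left(E + n\right) \left(7 + n\right) = \left(7 + n\right) \left(E + n\right)$)
$Q{\left(C \right)} = 3$
$u{\left(10,11 \right)} \left(-116\right) + Q{\left(7 \right)} = \left(11^{2} + 7 \cdot 10 + 7 \cdot 11 + 10 \cdot 11\right) \left(-116\right) + 3 = \left(121 + 70 + 77 + 110\right) \left(-116\right) + 3 = 378 \left(-116\right) + 3 = -43848 + 3 = -43845$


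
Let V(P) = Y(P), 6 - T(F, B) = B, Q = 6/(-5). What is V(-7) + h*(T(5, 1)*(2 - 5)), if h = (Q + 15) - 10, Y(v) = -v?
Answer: -50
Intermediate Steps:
Q = -6/5 (Q = 6*(-⅕) = -6/5 ≈ -1.2000)
T(F, B) = 6 - B
V(P) = -P
h = 19/5 (h = (-6/5 + 15) - 10 = 69/5 - 10 = 19/5 ≈ 3.8000)
V(-7) + h*(T(5, 1)*(2 - 5)) = -1*(-7) + 19*((6 - 1*1)*(2 - 5))/5 = 7 + 19*((6 - 1)*(-3))/5 = 7 + 19*(5*(-3))/5 = 7 + (19/5)*(-15) = 7 - 57 = -50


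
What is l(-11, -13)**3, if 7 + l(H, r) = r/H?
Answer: -262144/1331 ≈ -196.95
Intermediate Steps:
l(H, r) = -7 + r/H
l(-11, -13)**3 = (-7 - 13/(-11))**3 = (-7 - 13*(-1/11))**3 = (-7 + 13/11)**3 = (-64/11)**3 = -262144/1331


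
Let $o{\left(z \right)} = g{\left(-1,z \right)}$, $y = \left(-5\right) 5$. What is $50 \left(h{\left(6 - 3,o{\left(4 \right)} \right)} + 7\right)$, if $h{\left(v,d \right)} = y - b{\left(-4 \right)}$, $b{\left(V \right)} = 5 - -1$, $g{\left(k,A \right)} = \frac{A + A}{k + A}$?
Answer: $-1200$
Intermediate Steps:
$g{\left(k,A \right)} = \frac{2 A}{A + k}$
$b{\left(V \right)} = 6$ ($b{\left(V \right)} = 5 + 1 = 6$)
$y = -25$
$o{\left(z \right)} = \frac{2 z}{-1 + z}$ ($o{\left(z \right)} = \frac{2 z}{z - 1} = \frac{2 z}{-1 + z}$)
$h{\left(v,d \right)} = -31$ ($h{\left(v,d \right)} = -25 - 6 = -31$)
$50 \left(h{\left(6 - 3,o{\left(4 \right)} \right)} + 7\right) = 50 \left(-31 + 7\right) = 50 \left(-24\right) = -1200$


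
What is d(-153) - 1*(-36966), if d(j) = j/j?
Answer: 36967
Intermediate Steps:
d(j) = 1
d(-153) - 1*(-36966) = 1 - 1*(-36966) = 1 + 36966 = 36967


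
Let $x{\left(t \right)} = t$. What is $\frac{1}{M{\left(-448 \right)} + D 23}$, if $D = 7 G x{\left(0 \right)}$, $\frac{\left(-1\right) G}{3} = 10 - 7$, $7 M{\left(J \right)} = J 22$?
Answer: $- \frac{1}{1408} \approx -0.00071023$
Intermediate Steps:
$M{\left(J \right)} = \frac{22 J}{7}$ ($M{\left(J \right)} = \frac{J 22}{7} = \frac{22 J}{7}$)
$G = -9$ ($G = - 3 \left(10 - 7\right) = \left(-3\right) 3 = -9$)
$D = 0$ ($D = 7 \left(-9\right) 0 = \left(-63\right) 0 = 0$)
$\frac{1}{M{\left(-448 \right)} + D 23} = \frac{1}{\frac{22}{7} \left(-448\right) + 0 \cdot 23} = \frac{1}{-1408 + 0} = \frac{1}{-1408} = - \frac{1}{1408}$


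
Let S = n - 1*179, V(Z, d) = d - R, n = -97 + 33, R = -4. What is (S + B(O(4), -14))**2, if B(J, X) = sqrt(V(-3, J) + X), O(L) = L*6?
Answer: (243 - sqrt(14))**2 ≈ 57245.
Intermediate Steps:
O(L) = 6*L
n = -64
V(Z, d) = 4 + d (V(Z, d) = d - 1*(-4) = d + 4 = 4 + d)
B(J, X) = sqrt(4 + J + X) (B(J, X) = sqrt((4 + J) + X) = sqrt(4 + J + X))
S = -243 (S = -64 - 1*179 = -64 - 179 = -243)
(S + B(O(4), -14))**2 = (-243 + sqrt(4 + 6*4 - 14))**2 = (-243 + sqrt(4 + 24 - 14))**2 = (-243 + sqrt(14))**2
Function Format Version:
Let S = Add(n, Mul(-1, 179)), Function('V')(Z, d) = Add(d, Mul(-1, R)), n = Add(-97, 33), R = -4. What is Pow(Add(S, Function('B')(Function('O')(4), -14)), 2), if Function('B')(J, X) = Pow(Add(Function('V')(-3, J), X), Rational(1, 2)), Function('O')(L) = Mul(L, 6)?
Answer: Pow(Add(243, Mul(-1, Pow(14, Rational(1, 2)))), 2) ≈ 57245.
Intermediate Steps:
Function('O')(L) = Mul(6, L)
n = -64
Function('V')(Z, d) = Add(4, d) (Function('V')(Z, d) = Add(d, Mul(-1, -4)) = Add(d, 4) = Add(4, d))
Function('B')(J, X) = Pow(Add(4, J, X), Rational(1, 2)) (Function('B')(J, X) = Pow(Add(Add(4, J), X), Rational(1, 2)) = Pow(Add(4, J, X), Rational(1, 2)))
S = -243 (S = Add(-64, Mul(-1, 179)) = Add(-64, -179) = -243)
Pow(Add(S, Function('B')(Function('O')(4), -14)), 2) = Pow(Add(-243, Pow(Add(4, Mul(6, 4), -14), Rational(1, 2))), 2) = Pow(Add(-243, Pow(Add(4, 24, -14), Rational(1, 2))), 2) = Pow(Add(-243, Pow(14, Rational(1, 2))), 2)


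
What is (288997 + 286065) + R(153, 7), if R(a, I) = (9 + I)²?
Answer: 575318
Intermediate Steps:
(288997 + 286065) + R(153, 7) = (288997 + 286065) + (9 + 7)² = 575062 + 16² = 575062 + 256 = 575318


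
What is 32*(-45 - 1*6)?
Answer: -1632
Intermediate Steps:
32*(-45 - 1*6) = 32*(-45 - 6) = 32*(-51) = -1632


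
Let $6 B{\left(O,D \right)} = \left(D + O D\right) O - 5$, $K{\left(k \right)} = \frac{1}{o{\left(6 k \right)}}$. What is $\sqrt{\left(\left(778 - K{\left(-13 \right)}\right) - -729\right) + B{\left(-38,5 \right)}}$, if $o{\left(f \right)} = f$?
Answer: $\frac{6 \sqrt{12571}}{13} \approx 51.748$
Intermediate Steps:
$K{\left(k \right)} = \frac{1}{6 k}$
$B{\left(O,D \right)} = - \frac{5}{6} + \frac{O \left(D + D O\right)}{6}$ ($B{\left(O,D \right)} = \frac{\left(D + O D\right) O - 5}{6} = \frac{\left(D + D O\right) O - 5}{6} = \frac{O \left(D + D O\right) - 5}{6} = \frac{-5 + O \left(D + D O\right)}{6} = - \frac{5}{6} + \frac{O \left(D + D O\right)}{6}$)
$\sqrt{\left(\left(778 - K{\left(-13 \right)}\right) - -729\right) + B{\left(-38,5 \right)}} = \sqrt{\left(\left(778 - \frac{1}{6 \left(-13\right)}\right) - -729\right) + \left(- \frac{5}{6} + \frac{1}{6} \cdot 5 \left(-38\right) + \frac{1}{6} \cdot 5 \left(-38\right)^{2}\right)} = \sqrt{\left(\left(778 - \frac{1}{6} \left(- \frac{1}{13}\right)\right) + 729\right) - \left(\frac{65}{2} - \frac{3610}{3}\right)} = \sqrt{\left(\left(778 - - \frac{1}{78}\right) + 729\right) - - \frac{7025}{6}} = \sqrt{\left(\left(778 + \frac{1}{78}\right) + 729\right) + \frac{7025}{6}} = \sqrt{\left(\frac{60685}{78} + 729\right) + \frac{7025}{6}} = \sqrt{\frac{117547}{78} + \frac{7025}{6}} = \sqrt{\frac{34812}{13}} = \frac{6 \sqrt{12571}}{13}$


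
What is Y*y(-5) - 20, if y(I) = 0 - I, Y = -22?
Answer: -130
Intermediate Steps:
y(I) = -I
Y*y(-5) - 20 = -(-22)*(-5) - 20 = -22*5 - 20 = -110 - 20 = -130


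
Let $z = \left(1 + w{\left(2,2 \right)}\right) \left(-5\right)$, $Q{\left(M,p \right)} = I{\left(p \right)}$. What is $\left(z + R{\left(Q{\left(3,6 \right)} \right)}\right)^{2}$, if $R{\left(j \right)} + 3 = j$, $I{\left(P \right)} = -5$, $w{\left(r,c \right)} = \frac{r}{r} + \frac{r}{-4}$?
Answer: $\frac{961}{4} \approx 240.25$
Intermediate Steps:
$w{\left(r,c \right)} = 1 - \frac{r}{4}$ ($w{\left(r,c \right)} = 1 + r \left(- \frac{1}{4}\right) = 1 - \frac{r}{4}$)
$Q{\left(M,p \right)} = -5$
$R{\left(j \right)} = -3 + j$
$z = - \frac{15}{2}$ ($z = \left(1 + \left(1 - \frac{1}{2}\right)\right) \left(-5\right) = \left(1 + \frac{1}{2}\right) \left(-5\right) = \frac{3}{2} \left(-5\right) = - \frac{15}{2} \approx -7.5$)
$\left(z + R{\left(Q{\left(3,6 \right)} \right)}\right)^{2} = \left(- \frac{15}{2} - 8\right)^{2} = \left(- \frac{31}{2}\right)^{2} = \frac{961}{4}$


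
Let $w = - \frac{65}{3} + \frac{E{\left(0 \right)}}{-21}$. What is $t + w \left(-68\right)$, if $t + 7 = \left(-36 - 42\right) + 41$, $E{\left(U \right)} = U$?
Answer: $\frac{4288}{3} \approx 1429.3$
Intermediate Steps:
$t = -44$ ($t = -7 + \left(\left(-36 - 42\right) + 41\right) = -7 + \left(-78 + 41\right) = -7 - 37 = -44$)
$w = - \frac{65}{3}$ ($w = - \frac{65}{3} + \frac{0}{-21} = \left(-65\right) \frac{1}{3} + 0 \left(- \frac{1}{21}\right) = - \frac{65}{3} + 0 = - \frac{65}{3} \approx -21.667$)
$t + w \left(-68\right) = -44 - - \frac{4420}{3} = -44 + \frac{4420}{3} = \frac{4288}{3}$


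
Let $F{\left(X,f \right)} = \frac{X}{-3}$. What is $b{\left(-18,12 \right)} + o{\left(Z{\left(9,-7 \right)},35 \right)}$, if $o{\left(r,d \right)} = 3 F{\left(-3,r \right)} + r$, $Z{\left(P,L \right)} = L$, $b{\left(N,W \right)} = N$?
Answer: $-22$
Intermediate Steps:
$F{\left(X,f \right)} = - \frac{X}{3}$ ($F{\left(X,f \right)} = X \left(- \frac{1}{3}\right) = - \frac{X}{3}$)
$o{\left(r,d \right)} = 3 + r$ ($o{\left(r,d \right)} = 3 \left(\left(- \frac{1}{3}\right) \left(-3\right)\right) + r = 3 \cdot 1 + r = 3 + r$)
$b{\left(-18,12 \right)} + o{\left(Z{\left(9,-7 \right)},35 \right)} = -18 + \left(3 - 7\right) = -18 - 4 = -22$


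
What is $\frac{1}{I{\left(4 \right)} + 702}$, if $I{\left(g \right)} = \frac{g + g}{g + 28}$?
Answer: $\frac{4}{2809} \approx 0.001424$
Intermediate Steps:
$I{\left(g \right)} = \frac{2 g}{28 + g}$
$\frac{1}{I{\left(4 \right)} + 702} = \frac{1}{2 \cdot 4 \frac{1}{28 + 4} + 702} = \frac{1}{2 \cdot 4 \cdot \frac{1}{32} + 702} = \frac{1}{\frac{1}{4} + 702} = \frac{1}{\frac{2809}{4}} = \frac{4}{2809}$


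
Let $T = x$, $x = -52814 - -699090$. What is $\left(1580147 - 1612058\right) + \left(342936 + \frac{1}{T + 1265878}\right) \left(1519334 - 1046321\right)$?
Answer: $\frac{310176531765612591}{1912154} \approx 1.6221 \cdot 10^{11}$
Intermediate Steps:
$x = 646276$ ($x = -52814 + 699090 = 646276$)
$T = 646276$
$\left(1580147 - 1612058\right) + \left(342936 + \frac{1}{T + 1265878}\right) \left(1519334 - 1046321\right) = \left(1580147 - 1612058\right) + \left(342936 + \frac{1}{646276 + 1265878}\right) \left(1519334 - 1046321\right) = -31911 + \left(342936 + \frac{1}{1912154}\right) 473013 = -31911 + \frac{655746444145}{1912154} \cdot 473013 = -31911 + \frac{310176592784358885}{1912154} = \frac{310176531765612591}{1912154}$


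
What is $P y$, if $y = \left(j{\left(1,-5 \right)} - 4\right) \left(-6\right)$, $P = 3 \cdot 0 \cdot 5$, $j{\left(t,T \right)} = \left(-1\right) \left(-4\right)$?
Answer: $0$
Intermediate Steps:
$j{\left(t,T \right)} = 4$
$P = 0$ ($P = 0 \cdot 5 = 0$)
$y = 0$ ($y = \left(4 - 4\right) \left(-6\right) = 0 \left(-6\right) = 0$)
$P y = 0 \cdot 0 = 0$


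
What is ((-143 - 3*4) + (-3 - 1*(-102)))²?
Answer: 3136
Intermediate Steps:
((-143 - 3*4) + (-3 - 1*(-102)))² = ((-143 - 12) + (-3 + 102))² = (-155 + 99)² = (-56)² = 3136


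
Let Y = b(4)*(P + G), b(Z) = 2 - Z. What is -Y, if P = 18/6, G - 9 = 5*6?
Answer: 84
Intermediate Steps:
G = 39 (G = 9 + 5*6 = 9 + 30 = 39)
P = 3 (P = 18*(⅙) = 3)
Y = -84 (Y = (2 - 1*4)*(3 + 39) = (2 - 4)*42 = -2*42 = -84)
-Y = -1*(-84) = 84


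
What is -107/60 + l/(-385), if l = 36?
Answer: -8671/4620 ≈ -1.8768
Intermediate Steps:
-107/60 + l/(-385) = -107/60 + 36/(-385) = -107*1/60 + 36*(-1/385) = -107/60 - 36/385 = -8671/4620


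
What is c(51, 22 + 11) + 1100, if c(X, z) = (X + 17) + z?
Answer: 1201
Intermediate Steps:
c(X, z) = 17 + X + z (c(X, z) = (17 + X) + z = 17 + X + z)
c(51, 22 + 11) + 1100 = (17 + 51 + (22 + 11)) + 1100 = (17 + 51 + 33) + 1100 = 101 + 1100 = 1201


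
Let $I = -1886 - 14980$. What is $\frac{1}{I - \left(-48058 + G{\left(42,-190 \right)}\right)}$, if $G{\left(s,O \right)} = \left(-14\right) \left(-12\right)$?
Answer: $\frac{1}{31024} \approx 3.2233 \cdot 10^{-5}$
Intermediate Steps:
$G{\left(s,O \right)} = 168$
$I = -16866$
$\frac{1}{I - \left(-48058 + G{\left(42,-190 \right)}\right)} = \frac{1}{-16866 + \left(48058 - 168\right)} = \frac{1}{-16866 + 47890} = \frac{1}{31024}$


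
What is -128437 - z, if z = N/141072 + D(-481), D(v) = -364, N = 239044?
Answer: -4516938325/35268 ≈ -1.2807e+5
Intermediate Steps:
z = -12777791/35268 (z = 239044/141072 - 364 = 239044*(1/141072) - 364 = 59761/35268 - 364 = -12777791/35268 ≈ -362.31)
-128437 - z = -128437 - 1*(-12777791/35268) = -128437 + 12777791/35268 = -4516938325/35268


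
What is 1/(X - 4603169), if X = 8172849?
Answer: 1/3569680 ≈ 2.8014e-7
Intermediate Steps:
1/(X - 4603169) = 1/(8172849 - 4603169) = 1/3569680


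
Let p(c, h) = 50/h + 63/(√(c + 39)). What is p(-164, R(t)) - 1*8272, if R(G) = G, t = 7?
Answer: -57854/7 - 63*I*√5/25 ≈ -8264.9 - 5.6349*I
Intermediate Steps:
p(c, h) = 50/h + 63/√(39 + c) (p(c, h) = 50/h + 63/(√(39 + c)) = 50/h + 63/√(39 + c))
p(-164, R(t)) - 1*8272 = (50/7 + 63/√(39 - 164)) - 1*8272 = (50*(⅐) + 63/√(-125)) - 8272 = (50/7 + 63*(-I*√5/25)) - 8272 = (50/7 - 63*I*√5/25) - 8272 = -57854/7 - 63*I*√5/25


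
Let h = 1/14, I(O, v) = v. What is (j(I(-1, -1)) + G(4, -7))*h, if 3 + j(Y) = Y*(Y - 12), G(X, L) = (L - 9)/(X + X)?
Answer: 4/7 ≈ 0.57143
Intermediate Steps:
G(X, L) = (-9 + L)/(2*X) (G(X, L) = (-9 + L)/((2*X)) = (-9 + L)*(1/(2*X)) = (-9 + L)/(2*X))
j(Y) = -3 + Y*(-12 + Y) (j(Y) = -3 + Y*(Y - 12) = -3 + Y*(-12 + Y))
h = 1/14 ≈ 0.071429
(j(I(-1, -1)) + G(4, -7))*h = ((-3 + (-1)² - 12*(-1)) + (½)*(-9 - 7)/4)*(1/14) = ((-3 + 1 + 12) + (½)*(¼)*(-16))*(1/14) = (10 - 2)*(1/14) = 8*(1/14) = 4/7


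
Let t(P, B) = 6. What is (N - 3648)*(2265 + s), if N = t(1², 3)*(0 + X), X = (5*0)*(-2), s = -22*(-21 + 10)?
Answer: -9145536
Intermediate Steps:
s = 242 (s = -22*(-11) = 242)
X = 0 (X = 0*(-2) = 0)
N = 0 (N = 6*(0 + 0) = 6*0 = 0)
(N - 3648)*(2265 + s) = (0 - 3648)*(2265 + 242) = -3648*2507 = -9145536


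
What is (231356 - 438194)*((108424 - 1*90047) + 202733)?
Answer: -45733950180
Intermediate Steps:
(231356 - 438194)*((108424 - 1*90047) + 202733) = -206838*((108424 - 90047) + 202733) = -206838*(18377 + 202733) = -206838*221110 = -45733950180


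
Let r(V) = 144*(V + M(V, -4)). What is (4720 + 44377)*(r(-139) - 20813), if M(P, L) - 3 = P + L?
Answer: -2994376933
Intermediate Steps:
M(P, L) = 3 + L + P (M(P, L) = 3 + (P + L) = 3 + (L + P) = 3 + L + P)
r(V) = -144 + 288*V (r(V) = 144*(V + (3 - 4 + V)) = 144*(V + (-1 + V)) = 144*(-1 + 2*V) = -144 + 288*V)
(4720 + 44377)*(r(-139) - 20813) = (4720 + 44377)*((-144 + 288*(-139)) - 20813) = 49097*((-144 - 40032) - 20813) = 49097*(-40176 - 20813) = 49097*(-60989) = -2994376933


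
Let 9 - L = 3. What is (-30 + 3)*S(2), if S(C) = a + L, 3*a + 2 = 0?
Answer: -144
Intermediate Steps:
a = -2/3 (a = -2/3 + (1/3)*0 = -2/3 + 0 = -2/3 ≈ -0.66667)
L = 6 (L = 9 - 1*3 = 9 - 3 = 6)
S(C) = 16/3 (S(C) = -2/3 + 6 = 16/3)
(-30 + 3)*S(2) = (-30 + 3)*(16/3) = -27*16/3 = -144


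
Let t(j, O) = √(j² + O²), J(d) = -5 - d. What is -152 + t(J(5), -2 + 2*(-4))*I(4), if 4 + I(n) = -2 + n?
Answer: -152 - 20*√2 ≈ -180.28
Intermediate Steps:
t(j, O) = √(O² + j²)
I(n) = -6 + n (I(n) = -4 + (-2 + n) = -6 + n)
-152 + t(J(5), -2 + 2*(-4))*I(4) = -152 + √((-2 + 2*(-4))² + (-5 - 1*5)²)*(-6 + 4) = -152 + √((-2 - 8)² + (-5 - 5)²)*(-2) = -152 + √((-10)² + (-10)²)*(-2) = -152 + √(100 + 100)*(-2) = -152 + √200*(-2) = -152 + (10*√2)*(-2) = -152 - 20*√2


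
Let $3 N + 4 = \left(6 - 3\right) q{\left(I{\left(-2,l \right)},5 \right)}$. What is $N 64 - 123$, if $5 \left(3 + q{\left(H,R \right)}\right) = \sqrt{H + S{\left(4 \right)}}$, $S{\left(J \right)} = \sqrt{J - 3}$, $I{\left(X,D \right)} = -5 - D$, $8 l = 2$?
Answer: $- \frac{1201}{3} + \frac{32 i \sqrt{17}}{5} \approx -400.33 + 26.388 i$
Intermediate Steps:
$l = \frac{1}{4}$ ($l = \frac{1}{8} \cdot 2 = \frac{1}{4} \approx 0.25$)
$S{\left(J \right)} = \sqrt{-3 + J}$
$q{\left(H,R \right)} = -3 + \frac{\sqrt{1 + H}}{5}$ ($q{\left(H,R \right)} = -3 + \frac{\sqrt{H + \sqrt{-3 + 4}}}{5} = -3 + \frac{\sqrt{H + \sqrt{1}}}{5} = -3 + \frac{\sqrt{H + 1}}{5} = -3 + \frac{\sqrt{1 + H}}{5}$)
$N = - \frac{13}{3} + \frac{i \sqrt{17}}{10}$ ($N = - \frac{4}{3} + \frac{\left(6 - 3\right) \left(-3 + \frac{\sqrt{1 - \frac{21}{4}}}{5}\right)}{3} = - \frac{4}{3} + \frac{3 \left(-3 + \frac{\sqrt{1 - \frac{21}{4}}}{5}\right)}{3} = - \frac{4}{3} + \frac{3 \left(-3 + \frac{\sqrt{- \frac{17}{4}}}{5}\right)}{3} = - \frac{4}{3} + \frac{3 \left(-3 + \frac{\frac{1}{2} i \sqrt{17}}{5}\right)}{3} = - \frac{4}{3} + \frac{3 \left(-3 + \frac{i \sqrt{17}}{10}\right)}{3} = - \frac{4}{3} + \frac{-9 + \frac{3 i \sqrt{17}}{10}}{3} = - \frac{4}{3} - \left(3 - \frac{i \sqrt{17}}{10}\right) = - \frac{13}{3} + \frac{i \sqrt{17}}{10} \approx -4.3333 + 0.41231 i$)
$N 64 - 123 = \left(- \frac{13}{3} + \frac{i \sqrt{17}}{10}\right) 64 - 123 = \left(- \frac{832}{3} + \frac{32 i \sqrt{17}}{5}\right) - 123 = - \frac{1201}{3} + \frac{32 i \sqrt{17}}{5}$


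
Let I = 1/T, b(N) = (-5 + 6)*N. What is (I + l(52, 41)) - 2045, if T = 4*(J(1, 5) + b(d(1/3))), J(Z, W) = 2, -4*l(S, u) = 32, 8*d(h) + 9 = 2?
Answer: -18475/9 ≈ -2052.8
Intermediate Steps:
d(h) = -7/8 (d(h) = -9/8 + (⅛)*2 = -9/8 + ¼ = -7/8)
l(S, u) = -8 (l(S, u) = -¼*32 = -8)
b(N) = N (b(N) = 1*N = N)
T = 9/2 (T = 4*(2 - 7/8) = 4*(9/8) = 9/2 ≈ 4.5000)
I = 2/9 (I = 1/(9/2) = 2/9 ≈ 0.22222)
(I + l(52, 41)) - 2045 = (2/9 - 8) - 2045 = -70/9 - 2045 = -18475/9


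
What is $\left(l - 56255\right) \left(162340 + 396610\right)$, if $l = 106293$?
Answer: $27968740100$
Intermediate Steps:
$\left(l - 56255\right) \left(162340 + 396610\right) = \left(106293 - 56255\right) \left(162340 + 396610\right) = 50038 \cdot 558950 = 27968740100$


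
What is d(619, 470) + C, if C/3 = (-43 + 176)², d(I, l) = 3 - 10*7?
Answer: 53000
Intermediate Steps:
d(I, l) = -67 (d(I, l) = 3 - 70 = -67)
C = 53067 (C = 3*(-43 + 176)² = 3*133² = 3*17689 = 53067)
d(619, 470) + C = -67 + 53067 = 53000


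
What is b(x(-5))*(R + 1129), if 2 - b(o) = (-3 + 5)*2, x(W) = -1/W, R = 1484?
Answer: -5226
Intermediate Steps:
b(o) = -2 (b(o) = 2 - (-3 + 5)*2 = 2 - 2*2 = 2 - 1*4 = 2 - 4 = -2)
b(x(-5))*(R + 1129) = -2*(1484 + 1129) = -2*2613 = -5226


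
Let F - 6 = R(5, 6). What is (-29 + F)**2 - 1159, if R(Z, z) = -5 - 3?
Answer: -198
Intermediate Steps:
R(Z, z) = -8
F = -2 (F = 6 - 8 = -2)
(-29 + F)**2 - 1159 = (-29 - 2)**2 - 1159 = (-31)**2 - 1159 = 961 - 1159 = -198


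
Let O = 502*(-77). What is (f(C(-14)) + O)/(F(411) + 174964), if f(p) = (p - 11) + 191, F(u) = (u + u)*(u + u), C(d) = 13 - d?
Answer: -38447/850648 ≈ -0.045197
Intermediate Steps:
F(u) = 4*u² (F(u) = (2*u)*(2*u) = 4*u²)
f(p) = 180 + p (f(p) = (-11 + p) + 191 = 180 + p)
O = -38654
(f(C(-14)) + O)/(F(411) + 174964) = ((180 + (13 - 1*(-14))) - 38654)/(4*411² + 174964) = ((180 + (13 + 14)) - 38654)/(4*168921 + 174964) = ((180 + 27) - 38654)/(675684 + 174964) = (207 - 38654)/850648 = -38447*1/850648 = -38447/850648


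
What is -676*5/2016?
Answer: -845/504 ≈ -1.6766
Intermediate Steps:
-676*5/2016 = -3380*1/2016 = -845/504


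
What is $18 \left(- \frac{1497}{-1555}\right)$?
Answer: $\frac{26946}{1555} \approx 17.329$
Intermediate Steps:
$18 \left(- \frac{1497}{-1555}\right) = 18 \left(\left(-1497\right) \left(- \frac{1}{1555}\right)\right) = 18 \cdot \frac{1497}{1555} = \frac{26946}{1555}$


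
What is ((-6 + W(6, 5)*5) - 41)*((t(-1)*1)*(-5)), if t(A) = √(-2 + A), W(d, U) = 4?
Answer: 135*I*√3 ≈ 233.83*I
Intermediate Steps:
((-6 + W(6, 5)*5) - 41)*((t(-1)*1)*(-5)) = ((-6 + 4*5) - 41)*((√(-2 - 1)*1)*(-5)) = ((-6 + 20) - 41)*((√(-3)*1)*(-5)) = (14 - 41)*(((I*√3)*1)*(-5)) = -27*I*√3*(-5) = -(-135)*I*√3 = 135*I*√3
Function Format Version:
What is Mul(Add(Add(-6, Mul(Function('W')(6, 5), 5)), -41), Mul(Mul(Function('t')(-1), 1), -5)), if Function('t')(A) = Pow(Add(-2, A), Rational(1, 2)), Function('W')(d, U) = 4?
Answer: Mul(135, I, Pow(3, Rational(1, 2))) ≈ Mul(233.83, I)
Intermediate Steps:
Mul(Add(Add(-6, Mul(Function('W')(6, 5), 5)), -41), Mul(Mul(Function('t')(-1), 1), -5)) = Mul(Add(Add(-6, Mul(4, 5)), -41), Mul(Mul(Pow(Add(-2, -1), Rational(1, 2)), 1), -5)) = Mul(Add(Add(-6, 20), -41), Mul(Mul(Pow(-3, Rational(1, 2)), 1), -5)) = Mul(Add(14, -41), Mul(Mul(Mul(I, Pow(3, Rational(1, 2))), 1), -5)) = Mul(-27, Mul(Mul(I, Pow(3, Rational(1, 2))), -5)) = Mul(-27, Mul(-5, I, Pow(3, Rational(1, 2)))) = Mul(135, I, Pow(3, Rational(1, 2)))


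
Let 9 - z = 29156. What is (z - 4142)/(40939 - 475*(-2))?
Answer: -33289/41889 ≈ -0.79470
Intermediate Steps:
z = -29147 (z = 9 - 1*29156 = 9 - 29156 = -29147)
(z - 4142)/(40939 - 475*(-2)) = (-29147 - 4142)/(40939 - 475*(-2)) = -33289/(40939 + 950) = -33289/41889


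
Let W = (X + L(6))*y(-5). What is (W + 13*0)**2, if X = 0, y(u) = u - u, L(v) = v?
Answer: 0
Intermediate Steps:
y(u) = 0
W = 0 (W = (0 + 6)*0 = 6*0 = 0)
(W + 13*0)**2 = (0 + 13*0)**2 = (0 + 0)**2 = 0**2 = 0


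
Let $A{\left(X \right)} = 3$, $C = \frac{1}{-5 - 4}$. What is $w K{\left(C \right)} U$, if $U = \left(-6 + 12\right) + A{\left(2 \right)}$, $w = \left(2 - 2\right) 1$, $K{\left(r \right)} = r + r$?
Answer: $0$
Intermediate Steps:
$C = - \frac{1}{9}$ ($C = \frac{1}{-9} = - \frac{1}{9} \approx -0.11111$)
$K{\left(r \right)} = 2 r$
$w = 0$ ($w = 0 \cdot 1 = 0$)
$U = 9$ ($U = \left(-6 + 12\right) + 3 = 6 + 3 = 9$)
$w K{\left(C \right)} U = 0 \cdot 2 \left(- \frac{1}{9}\right) 9 = 0 \left(- \frac{2}{9}\right) 9 = 0 \cdot 9 = 0$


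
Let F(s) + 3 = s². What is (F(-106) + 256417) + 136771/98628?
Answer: 26397920971/98628 ≈ 2.6765e+5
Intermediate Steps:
F(s) = -3 + s²
(F(-106) + 256417) + 136771/98628 = ((-3 + (-106)²) + 256417) + 136771/98628 = ((-3 + 11236) + 256417) + 136771*(1/98628) = (11233 + 256417) + 136771/98628 = 267650 + 136771/98628 = 26397920971/98628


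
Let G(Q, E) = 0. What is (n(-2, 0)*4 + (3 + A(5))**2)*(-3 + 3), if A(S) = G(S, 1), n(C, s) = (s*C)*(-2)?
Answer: 0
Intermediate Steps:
n(C, s) = -2*C*s (n(C, s) = (C*s)*(-2) = -2*C*s)
A(S) = 0
(n(-2, 0)*4 + (3 + A(5))**2)*(-3 + 3) = (-2*(-2)*0*4 + (3 + 0)**2)*(-3 + 3) = (0*4 + 3**2)*0 = (0 + 9)*0 = 9*0 = 0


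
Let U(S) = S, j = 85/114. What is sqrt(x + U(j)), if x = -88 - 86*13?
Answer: I*sqrt(15663486)/114 ≈ 34.717*I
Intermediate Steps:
j = 85/114 (j = 85*(1/114) = 85/114 ≈ 0.74561)
x = -1206 (x = -88 - 1118 = -1206)
sqrt(x + U(j)) = sqrt(-1206 + 85/114) = sqrt(-137399/114) = I*sqrt(15663486)/114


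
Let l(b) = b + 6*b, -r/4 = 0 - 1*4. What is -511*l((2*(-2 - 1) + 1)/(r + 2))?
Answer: 17885/18 ≈ 993.61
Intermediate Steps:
r = 16 (r = -4*(0 - 1*4) = -4*(0 - 4) = -4*(-4) = 16)
l(b) = 7*b
-511*l((2*(-2 - 1) + 1)/(r + 2)) = -3577*(2*(-2 - 1) + 1)/(16 + 2) = -3577*(2*(-3) + 1)/18 = -3577*(-6 + 1)*(1/18) = -3577*(-5*1/18) = -3577*(-5)/18 = -511*(-35/18) = 17885/18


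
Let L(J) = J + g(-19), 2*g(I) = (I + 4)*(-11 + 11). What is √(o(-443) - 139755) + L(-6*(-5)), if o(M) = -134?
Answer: 30 + I*√139889 ≈ 30.0 + 374.02*I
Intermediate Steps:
g(I) = 0 (g(I) = ((I + 4)*(-11 + 11))/2 = ((4 + I)*0)/2 = (½)*0 = 0)
L(J) = J (L(J) = J + 0 = J)
√(o(-443) - 139755) + L(-6*(-5)) = √(-134 - 139755) - 6*(-5) = √(-139889) + 30 = I*√139889 + 30 = 30 + I*√139889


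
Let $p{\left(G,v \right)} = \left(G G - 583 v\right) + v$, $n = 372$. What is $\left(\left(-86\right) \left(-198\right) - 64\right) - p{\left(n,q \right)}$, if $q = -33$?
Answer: $-140626$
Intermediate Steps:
$p{\left(G,v \right)} = G^{2} - 582 v$ ($p{\left(G,v \right)} = \left(G^{2} - 583 v\right) + v = G^{2} - 582 v$)
$\left(\left(-86\right) \left(-198\right) - 64\right) - p{\left(n,q \right)} = \left(\left(-86\right) \left(-198\right) - 64\right) - \left(372^{2} - -19206\right) = \left(17028 - 64\right) - \left(138384 + 19206\right) = 16964 - 157590 = -140626$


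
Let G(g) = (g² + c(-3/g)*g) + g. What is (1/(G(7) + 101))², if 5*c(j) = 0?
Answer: 1/24649 ≈ 4.0570e-5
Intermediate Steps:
c(j) = 0 (c(j) = (⅕)*0 = 0)
G(g) = g + g² (G(g) = (g² + 0*g) + g = (g² + 0) + g = g² + g = g + g²)
(1/(G(7) + 101))² = (1/(7*(1 + 7) + 101))² = (1/(7*8 + 101))² = (1/(56 + 101))² = (1/157)² = 1/24649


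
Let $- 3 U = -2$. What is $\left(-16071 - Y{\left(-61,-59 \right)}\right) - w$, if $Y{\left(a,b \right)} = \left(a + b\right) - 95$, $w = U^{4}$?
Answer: $- \frac{1284352}{81} \approx -15856.0$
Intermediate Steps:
$U = \frac{2}{3}$ ($U = \left(- \frac{1}{3}\right) \left(-2\right) = \frac{2}{3} \approx 0.66667$)
$w = \frac{16}{81}$ ($w = \left(\frac{2}{3}\right)^{4} = \frac{16}{81} \approx 0.19753$)
$Y{\left(a,b \right)} = -95 + a + b$
$\left(-16071 - Y{\left(-61,-59 \right)}\right) - w = \left(-16071 - \left(-95 - 61 - 59\right)\right) - \frac{16}{81} = \left(-16071 - -215\right) - \frac{16}{81} = \left(-16071 + 215\right) - \frac{16}{81} = -15856 - \frac{16}{81} = - \frac{1284352}{81}$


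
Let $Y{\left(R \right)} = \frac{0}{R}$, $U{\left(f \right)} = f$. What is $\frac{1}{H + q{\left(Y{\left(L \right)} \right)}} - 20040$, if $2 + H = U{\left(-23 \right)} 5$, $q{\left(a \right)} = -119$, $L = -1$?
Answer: $- \frac{4729441}{236} \approx -20040.0$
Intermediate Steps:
$Y{\left(R \right)} = 0$
$H = -117$ ($H = -2 - 115 = -117$)
$\frac{1}{H + q{\left(Y{\left(L \right)} \right)}} - 20040 = \frac{1}{-117 - 119} - 20040 = \frac{1}{-236} - 20040 = - \frac{1}{236} - 20040 = - \frac{4729441}{236}$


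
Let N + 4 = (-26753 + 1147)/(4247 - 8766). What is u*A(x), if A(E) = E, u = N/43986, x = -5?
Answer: -6275/33128789 ≈ -0.00018941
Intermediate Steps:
N = 7530/4519 (N = -4 + (-26753 + 1147)/(4247 - 8766) = -4 - 25606/(-4519) = -4 - 25606*(-1/4519) = -4 + 25606/4519 = 7530/4519 ≈ 1.6663)
u = 1255/33128789 (u = (7530/4519)/43986 = (7530/4519)*(1/43986) = 1255/33128789 ≈ 3.7882e-5)
u*A(x) = (1255/33128789)*(-5) = -6275/33128789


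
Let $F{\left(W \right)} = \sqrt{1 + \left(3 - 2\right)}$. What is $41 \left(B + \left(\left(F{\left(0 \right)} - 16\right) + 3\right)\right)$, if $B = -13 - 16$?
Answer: $-1722 + 41 \sqrt{2} \approx -1664.0$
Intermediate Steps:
$F{\left(W \right)} = \sqrt{2}$ ($F{\left(W \right)} = \sqrt{1 + 1} = \sqrt{2}$)
$B = -29$
$41 \left(B + \left(\left(F{\left(0 \right)} - 16\right) + 3\right)\right) = 41 \left(-29 + \left(\left(\sqrt{2} - 16\right) + 3\right)\right) = 41 \left(-29 + \left(\left(-16 + \sqrt{2}\right) + 3\right)\right) = 41 \left(-29 - \left(13 - \sqrt{2}\right)\right) = 41 \left(-42 + \sqrt{2}\right) = -1722 + 41 \sqrt{2}$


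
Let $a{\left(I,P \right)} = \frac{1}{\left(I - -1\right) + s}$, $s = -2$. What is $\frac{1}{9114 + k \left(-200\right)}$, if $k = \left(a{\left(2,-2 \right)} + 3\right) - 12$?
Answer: $\frac{1}{10714} \approx 9.3336 \cdot 10^{-5}$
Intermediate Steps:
$a{\left(I,P \right)} = \frac{1}{-1 + I}$ ($a{\left(I,P \right)} = \frac{1}{\left(I - -1\right) - 2} = \frac{1}{\left(I + 1\right) - 2} = \frac{1}{\left(1 + I\right) - 2} = \frac{1}{-1 + I}$)
$k = -8$ ($k = \left(\frac{1}{-1 + 2} + 3\right) - 12 = \left(1^{-1} + 3\right) - 12 = \left(1 + 3\right) - 12 = 4 - 12 = -8$)
$\frac{1}{9114 + k \left(-200\right)} = \frac{1}{9114 - -1600} = \frac{1}{9114 + 1600} = \frac{1}{10714}$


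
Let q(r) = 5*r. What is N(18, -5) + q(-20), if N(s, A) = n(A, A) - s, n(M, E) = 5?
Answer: -113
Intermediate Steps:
N(s, A) = 5 - s
N(18, -5) + q(-20) = (5 - 1*18) + 5*(-20) = (5 - 18) - 100 = -13 - 100 = -113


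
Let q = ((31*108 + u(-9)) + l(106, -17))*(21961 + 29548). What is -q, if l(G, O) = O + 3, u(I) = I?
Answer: -171267425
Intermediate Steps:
l(G, O) = 3 + O
q = 171267425 (q = ((31*108 - 9) + (3 - 17))*(21961 + 29548) = ((3348 - 9) - 14)*51509 = (3339 - 14)*51509 = 3325*51509 = 171267425)
-q = -1*171267425 = -171267425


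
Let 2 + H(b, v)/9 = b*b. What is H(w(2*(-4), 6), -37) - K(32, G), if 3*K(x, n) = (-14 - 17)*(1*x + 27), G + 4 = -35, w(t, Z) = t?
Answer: 3503/3 ≈ 1167.7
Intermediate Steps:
G = -39 (G = -4 - 35 = -39)
K(x, n) = -279 - 31*x/3 (K(x, n) = ((-14 - 17)*(1*x + 27))/3 = (-31*(x + 27))/3 = (-31*(27 + x))/3 = (-837 - 31*x)/3 = -279 - 31*x/3)
H(b, v) = -18 + 9*b² (H(b, v) = -18 + 9*(b*b) = -18 + 9*b²)
H(w(2*(-4), 6), -37) - K(32, G) = (-18 + 9*(2*(-4))²) - (-279 - 31/3*32) = (-18 + 9*(-8)²) - (-279 - 992/3) = (-18 + 9*64) - 1*(-1829/3) = (-18 + 576) + 1829/3 = 558 + 1829/3 = 3503/3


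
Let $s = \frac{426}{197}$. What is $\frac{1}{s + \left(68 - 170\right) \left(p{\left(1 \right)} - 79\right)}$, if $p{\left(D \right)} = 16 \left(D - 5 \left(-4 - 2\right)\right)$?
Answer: $- \frac{197}{8378772} \approx -2.3512 \cdot 10^{-5}$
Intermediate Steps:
$p{\left(D \right)} = 480 + 16 D$ ($p{\left(D \right)} = 16 \left(D - -30\right) = 16 \left(D + 30\right) = 16 \left(30 + D\right) = 480 + 16 D$)
$s = \frac{426}{197}$ ($s = 426 \cdot \frac{1}{197} = \frac{426}{197} \approx 2.1624$)
$\frac{1}{s + \left(68 - 170\right) \left(p{\left(1 \right)} - 79\right)} = \frac{1}{\frac{426}{197} + \left(68 - 170\right) \left(\left(480 + 16 \cdot 1\right) - 79\right)} = \frac{1}{\frac{426}{197} - 102 \left(\left(480 + 16\right) - 79\right)} = \frac{1}{\frac{426}{197} - 102 \left(496 - 79\right)} = \frac{1}{\frac{426}{197} - 42534} = \frac{1}{- \frac{8378772}{197}} = - \frac{197}{8378772}$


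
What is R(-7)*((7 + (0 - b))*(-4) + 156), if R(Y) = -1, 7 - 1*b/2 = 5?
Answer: -144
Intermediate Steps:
b = 4 (b = 14 - 2*5 = 14 - 10 = 4)
R(-7)*((7 + (0 - b))*(-4) + 156) = -((7 + (0 - 1*4))*(-4) + 156) = -((7 + (0 - 4))*(-4) + 156) = -((7 - 4)*(-4) + 156) = -(3*(-4) + 156) = -(-12 + 156) = -1*144 = -144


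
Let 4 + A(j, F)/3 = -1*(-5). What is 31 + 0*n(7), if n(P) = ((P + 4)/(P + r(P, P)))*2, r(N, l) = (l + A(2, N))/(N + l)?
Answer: 31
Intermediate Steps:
A(j, F) = 3 (A(j, F) = -12 + 3*(-1*(-5)) = -12 + 3*5 = -12 + 15 = 3)
r(N, l) = (3 + l)/(N + l) (r(N, l) = (l + 3)/(N + l) = (3 + l)/(N + l))
n(P) = 2*(4 + P)/(P + (3 + P)/(2*P)) (n(P) = ((P + 4)/(P + (3 + P)/(P + P)))*2 = ((4 + P)/(P + (3 + P)/((2*P))))*2 = ((4 + P)/(P + (1/(2*P))*(3 + P)))*2 = ((4 + P)/(P + (3 + P)/(2*P)))*2 = 2*(4 + P)/(P + (3 + P)/(2*P)))
31 + 0*n(7) = 31 + 0*(4*7*(4 + 7)/(3 + 7 + 2*7**2)) = 31 + 0*(4*7*11/(3 + 7 + 2*49)) = 31 + 0*(4*7*11/(3 + 7 + 98)) = 31 + 0*(4*7*11/108) = 31 + 0*(4*7*(1/108)*11) = 31 + 0*(77/27) = 31 + 0 = 31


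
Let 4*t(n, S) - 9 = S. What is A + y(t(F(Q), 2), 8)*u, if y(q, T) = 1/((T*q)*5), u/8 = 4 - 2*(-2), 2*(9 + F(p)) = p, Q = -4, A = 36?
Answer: 2012/55 ≈ 36.582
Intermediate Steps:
F(p) = -9 + p/2
t(n, S) = 9/4 + S/4
u = 64 (u = 8*(4 - 2*(-2)) = 8*(4 + 4) = 8*8 = 64)
y(q, T) = 1/(5*T*q)
A + y(t(F(Q), 2), 8)*u = 36 + ((⅕)/(8*(9/4 + (¼)*2)))*64 = 36 + ((⅕)*(⅛)/(9/4 + ½))*64 = 36 + ((⅕)*(⅛)/(11/4))*64 = 36 + ((⅕)*(⅛)*(4/11))*64 = 36 + (1/110)*64 = 36 + 32/55 = 2012/55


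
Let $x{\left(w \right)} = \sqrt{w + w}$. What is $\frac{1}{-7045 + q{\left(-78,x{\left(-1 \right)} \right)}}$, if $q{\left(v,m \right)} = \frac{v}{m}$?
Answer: $- \frac{7045}{49635067} - \frac{39 i \sqrt{2}}{49635067} \approx -0.00014194 - 1.1112 \cdot 10^{-6} i$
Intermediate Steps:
$x{\left(w \right)} = \sqrt{2} \sqrt{w}$ ($x{\left(w \right)} = \sqrt{2 w} = \sqrt{2} \sqrt{w}$)
$\frac{1}{-7045 + q{\left(-78,x{\left(-1 \right)} \right)}} = \frac{1}{-7045 - \frac{78}{\sqrt{2} \sqrt{-1}}} = \frac{1}{-7045 - \frac{78}{\sqrt{2} i}} = \frac{1}{-7045 - \frac{78}{i \sqrt{2}}} = \frac{1}{-7045 - 78 \left(- \frac{i \sqrt{2}}{2}\right)} = \frac{1}{-7045 + 39 i \sqrt{2}}$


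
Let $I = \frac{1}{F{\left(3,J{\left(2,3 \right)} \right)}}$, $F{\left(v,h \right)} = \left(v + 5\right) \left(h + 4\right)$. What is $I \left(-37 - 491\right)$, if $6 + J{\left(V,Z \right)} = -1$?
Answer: $22$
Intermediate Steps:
$J{\left(V,Z \right)} = -7$ ($J{\left(V,Z \right)} = -6 - 1 = -7$)
$F{\left(v,h \right)} = \left(4 + h\right) \left(5 + v\right)$ ($F{\left(v,h \right)} = \left(5 + v\right) \left(4 + h\right) = \left(4 + h\right) \left(5 + v\right)$)
$I = - \frac{1}{24}$ ($I = \frac{1}{20 + 4 \cdot 3 + 5 \left(-7\right) - 21} = \frac{1}{20 + 12 - 35 - 21} = \frac{1}{-24} = - \frac{1}{24} \approx -0.041667$)
$I \left(-37 - 491\right) = - \frac{-37 - 491}{24} = \left(- \frac{1}{24}\right) \left(-528\right) = 22$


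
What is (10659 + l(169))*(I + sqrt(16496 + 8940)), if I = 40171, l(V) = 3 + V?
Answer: 435092101 + 21662*sqrt(6359) ≈ 4.3682e+8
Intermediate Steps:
(10659 + l(169))*(I + sqrt(16496 + 8940)) = (10659 + (3 + 169))*(40171 + sqrt(16496 + 8940)) = (10659 + 172)*(40171 + sqrt(25436)) = 10831*(40171 + 2*sqrt(6359)) = 435092101 + 21662*sqrt(6359)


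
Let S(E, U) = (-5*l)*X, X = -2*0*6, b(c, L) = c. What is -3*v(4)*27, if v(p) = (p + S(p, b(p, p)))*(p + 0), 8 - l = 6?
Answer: -1296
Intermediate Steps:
l = 2 (l = 8 - 1*6 = 8 - 6 = 2)
X = 0 (X = 0*6 = 0)
S(E, U) = 0 (S(E, U) = -5*2*0 = -10*0 = 0)
v(p) = p² (v(p) = (p + 0)*(p + 0) = p*p = p²)
-3*v(4)*27 = -3*4²*27 = -3*16*27 = -48*27 = -1296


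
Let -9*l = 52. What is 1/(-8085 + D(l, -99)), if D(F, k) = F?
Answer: -9/72817 ≈ -0.00012360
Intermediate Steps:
l = -52/9 (l = -⅑*52 = -52/9 ≈ -5.7778)
1/(-8085 + D(l, -99)) = 1/(-8085 - 52/9) = 1/(-72817/9) = -9/72817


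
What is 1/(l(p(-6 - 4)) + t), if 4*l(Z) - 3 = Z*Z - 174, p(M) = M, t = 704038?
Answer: 4/2816081 ≈ 1.4204e-6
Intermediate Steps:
l(Z) = -171/4 + Z²/4 (l(Z) = ¾ + (Z*Z - 174)/4 = ¾ + (Z² - 174)/4 = ¾ + (-174 + Z²)/4 = ¾ + (-87/2 + Z²/4) = -171/4 + Z²/4)
1/(l(p(-6 - 4)) + t) = 1/((-171/4 + (-6 - 4)²/4) + 704038) = 1/((-171/4 + (¼)*(-10)²) + 704038) = 1/((-171/4 + (¼)*100) + 704038) = 1/((-171/4 + 25) + 704038) = 1/(-71/4 + 704038) = 1/(2816081/4) = 4/2816081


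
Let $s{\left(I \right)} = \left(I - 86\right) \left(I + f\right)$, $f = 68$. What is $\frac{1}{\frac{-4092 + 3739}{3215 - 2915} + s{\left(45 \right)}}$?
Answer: $- \frac{300}{1390253} \approx -0.00021579$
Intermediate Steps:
$s{\left(I \right)} = \left(-86 + I\right) \left(68 + I\right)$ ($s{\left(I \right)} = \left(I - 86\right) \left(I + 68\right) = \left(-86 + I\right) \left(68 + I\right)$)
$\frac{1}{\frac{-4092 + 3739}{3215 - 2915} + s{\left(45 \right)}} = \frac{1}{\frac{-4092 + 3739}{3215 - 2915} - \left(6658 - 2025\right)} = \frac{1}{- \frac{353}{300} - 4633} = \frac{1}{- \frac{1390253}{300}} = - \frac{300}{1390253}$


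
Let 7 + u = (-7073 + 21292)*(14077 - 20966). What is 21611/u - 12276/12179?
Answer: -1202755073017/1192990266942 ≈ -1.0082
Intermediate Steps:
u = -97954698 (u = -7 + (-7073 + 21292)*(14077 - 20966) = -7 + 14219*(-6889) = -7 - 97954691 = -97954698)
21611/u - 12276/12179 = 21611/(-97954698) - 12276/12179 = 21611*(-1/97954698) - 12276*1/12179 = -21611/97954698 - 12276/12179 = -1202755073017/1192990266942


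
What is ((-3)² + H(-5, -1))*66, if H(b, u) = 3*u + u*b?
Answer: 726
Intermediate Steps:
H(b, u) = 3*u + b*u
((-3)² + H(-5, -1))*66 = ((-3)² - (3 - 5))*66 = (9 - 1*(-2))*66 = (9 + 2)*66 = 11*66 = 726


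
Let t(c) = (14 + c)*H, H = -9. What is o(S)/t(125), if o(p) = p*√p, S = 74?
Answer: -74*√74/1251 ≈ -0.50885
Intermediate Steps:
o(p) = p^(3/2)
t(c) = -126 - 9*c (t(c) = (14 + c)*(-9) = -126 - 9*c)
o(S)/t(125) = 74^(3/2)/(-126 - 9*125) = (74*√74)/(-126 - 1125) = (74*√74)/(-1251) = (74*√74)*(-1/1251) = -74*√74/1251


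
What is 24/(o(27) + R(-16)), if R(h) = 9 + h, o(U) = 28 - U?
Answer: -4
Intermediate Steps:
24/(o(27) + R(-16)) = 24/((28 - 1*27) + (9 - 16)) = 24/((28 - 27) - 7) = 24/(1 - 7) = 24/(-6) = 24*(-⅙) = -4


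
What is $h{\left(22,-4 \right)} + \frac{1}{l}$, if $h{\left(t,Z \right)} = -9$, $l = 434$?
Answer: $- \frac{3905}{434} \approx -8.9977$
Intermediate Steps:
$h{\left(22,-4 \right)} + \frac{1}{l} = -9 + \frac{1}{434} = - \frac{3905}{434}$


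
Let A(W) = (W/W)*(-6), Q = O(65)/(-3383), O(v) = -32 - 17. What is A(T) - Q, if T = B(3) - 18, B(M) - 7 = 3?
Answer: -20347/3383 ≈ -6.0145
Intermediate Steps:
B(M) = 10 (B(M) = 7 + 3 = 10)
O(v) = -49
T = -8 (T = 10 - 18 = -8)
Q = 49/3383 (Q = -49/(-3383) = -49*(-1/3383) = 49/3383 ≈ 0.014484)
A(W) = -6 (A(W) = 1*(-6) = -6)
A(T) - Q = -6 - 1*49/3383 = -6 - 49/3383 = -20347/3383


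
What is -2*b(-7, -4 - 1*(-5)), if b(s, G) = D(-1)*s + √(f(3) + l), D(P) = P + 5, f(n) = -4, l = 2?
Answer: 56 - 2*I*√2 ≈ 56.0 - 2.8284*I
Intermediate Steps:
D(P) = 5 + P
b(s, G) = 4*s + I*√2 (b(s, G) = (5 - 1)*s + √(-4 + 2) = 4*s + √(-2) = 4*s + I*√2)
-2*b(-7, -4 - 1*(-5)) = -2*(4*(-7) + I*√2) = -2*(-28 + I*√2) = 56 - 2*I*√2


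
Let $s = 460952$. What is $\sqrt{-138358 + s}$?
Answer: $\sqrt{322594} \approx 567.97$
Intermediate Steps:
$\sqrt{-138358 + s} = \sqrt{-138358 + 460952} = \sqrt{322594}$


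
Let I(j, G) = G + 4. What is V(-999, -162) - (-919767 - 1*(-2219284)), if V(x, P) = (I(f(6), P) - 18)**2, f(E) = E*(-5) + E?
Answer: -1268541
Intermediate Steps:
f(E) = -4*E (f(E) = -5*E + E = -4*E)
I(j, G) = 4 + G
V(x, P) = (-14 + P)**2 (V(x, P) = ((4 + P) - 18)**2 = (-14 + P)**2)
V(-999, -162) - (-919767 - 1*(-2219284)) = (-14 - 162)**2 - (-919767 - 1*(-2219284)) = (-176)**2 - (-919767 + 2219284) = 30976 - 1*1299517 = 30976 - 1299517 = -1268541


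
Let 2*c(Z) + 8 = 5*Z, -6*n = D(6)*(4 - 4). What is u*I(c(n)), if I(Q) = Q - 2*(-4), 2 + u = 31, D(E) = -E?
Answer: 116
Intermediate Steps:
n = 0 (n = -(-1*6)*(4 - 4)/6 = -(-1)*0 = -1/6*0 = 0)
u = 29 (u = -2 + 31 = 29)
c(Z) = -4 + 5*Z/2 (c(Z) = -4 + (5*Z)/2 = -4 + 5*Z/2)
I(Q) = 8 + Q (I(Q) = Q + 8 = 8 + Q)
u*I(c(n)) = 29*(8 + (-4 + (5/2)*0)) = 29*(8 + (-4 + 0)) = 29*(8 - 4) = 29*4 = 116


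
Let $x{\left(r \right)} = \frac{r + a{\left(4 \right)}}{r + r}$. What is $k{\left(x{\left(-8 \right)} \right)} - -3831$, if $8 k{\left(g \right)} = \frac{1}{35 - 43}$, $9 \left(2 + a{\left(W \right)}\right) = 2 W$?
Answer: $\frac{245183}{64} \approx 3831.0$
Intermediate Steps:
$a{\left(W \right)} = -2 + \frac{2 W}{9}$
$x{\left(r \right)} = \frac{- \frac{10}{9} + r}{2 r}$ ($x{\left(r \right)} = \frac{r + \left(-2 + \frac{2}{9} \cdot 4\right)}{r + r} = \frac{r + \left(-2 + \frac{8}{9}\right)}{2 r} = \left(r - \frac{10}{9}\right) \frac{1}{2 r} = \left(- \frac{10}{9} + r\right) \frac{1}{2 r} = \frac{- \frac{10}{9} + r}{2 r}$)
$k{\left(g \right)} = - \frac{1}{64}$ ($k{\left(g \right)} = \frac{1}{8 \left(35 - 43\right)} = \frac{1}{8 \left(-8\right)} = \frac{1}{8} \left(- \frac{1}{8}\right) = - \frac{1}{64}$)
$k{\left(x{\left(-8 \right)} \right)} - -3831 = - \frac{1}{64} - -3831 = - \frac{1}{64} + 3831 = \frac{245183}{64}$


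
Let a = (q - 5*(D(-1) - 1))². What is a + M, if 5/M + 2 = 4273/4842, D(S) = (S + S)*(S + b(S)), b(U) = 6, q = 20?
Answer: 30412665/5411 ≈ 5620.5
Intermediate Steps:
D(S) = 2*S*(6 + S) (D(S) = (S + S)*(S + 6) = (2*S)*(6 + S) = 2*S*(6 + S))
M = -24210/5411 (M = 5/(-2 + 4273/4842) = 5/(-5411/4842) = 5*(-4842/5411) = -24210/5411 ≈ -4.4742)
a = 5625 (a = (20 - 5*(2*(-1)*(6 - 1) - 1))² = (20 - 5*(2*(-1)*5 - 1))² = (20 - 5*(-10 - 1))² = (20 - 5*(-11))² = (20 + 55)² = 75² = 5625)
a + M = 5625 - 24210/5411 = 30412665/5411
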